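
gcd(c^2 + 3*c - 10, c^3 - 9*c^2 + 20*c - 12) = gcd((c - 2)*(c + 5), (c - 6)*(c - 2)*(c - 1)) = c - 2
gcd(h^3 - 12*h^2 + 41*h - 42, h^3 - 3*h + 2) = 1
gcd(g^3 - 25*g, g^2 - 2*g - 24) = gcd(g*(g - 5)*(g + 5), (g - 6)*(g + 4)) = 1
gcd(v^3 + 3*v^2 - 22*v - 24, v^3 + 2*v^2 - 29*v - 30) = v^2 + 7*v + 6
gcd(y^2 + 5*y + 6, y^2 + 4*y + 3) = y + 3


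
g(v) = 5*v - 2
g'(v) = 5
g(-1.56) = -9.80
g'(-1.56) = 5.00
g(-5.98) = -31.90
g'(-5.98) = 5.00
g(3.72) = 16.60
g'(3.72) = 5.00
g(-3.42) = -19.10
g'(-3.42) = 5.00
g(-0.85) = -6.25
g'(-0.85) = 5.00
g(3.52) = 15.60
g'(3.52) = 5.00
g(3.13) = 13.65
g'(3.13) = 5.00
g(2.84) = 12.20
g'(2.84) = 5.00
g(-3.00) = -17.00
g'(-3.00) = 5.00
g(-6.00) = -32.00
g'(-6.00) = 5.00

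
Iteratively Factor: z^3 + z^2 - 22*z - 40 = (z + 4)*(z^2 - 3*z - 10) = (z - 5)*(z + 4)*(z + 2)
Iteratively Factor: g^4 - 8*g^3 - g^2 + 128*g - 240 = (g - 4)*(g^3 - 4*g^2 - 17*g + 60) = (g - 4)*(g + 4)*(g^2 - 8*g + 15) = (g - 4)*(g - 3)*(g + 4)*(g - 5)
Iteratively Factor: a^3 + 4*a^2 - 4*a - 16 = (a + 2)*(a^2 + 2*a - 8) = (a + 2)*(a + 4)*(a - 2)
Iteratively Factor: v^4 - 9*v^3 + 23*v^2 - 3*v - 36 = (v - 4)*(v^3 - 5*v^2 + 3*v + 9) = (v - 4)*(v - 3)*(v^2 - 2*v - 3) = (v - 4)*(v - 3)*(v + 1)*(v - 3)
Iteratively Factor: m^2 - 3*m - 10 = (m - 5)*(m + 2)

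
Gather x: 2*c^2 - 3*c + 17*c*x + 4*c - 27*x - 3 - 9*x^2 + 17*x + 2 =2*c^2 + c - 9*x^2 + x*(17*c - 10) - 1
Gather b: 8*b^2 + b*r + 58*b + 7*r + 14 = 8*b^2 + b*(r + 58) + 7*r + 14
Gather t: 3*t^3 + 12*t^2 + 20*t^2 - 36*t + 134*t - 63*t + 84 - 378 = 3*t^3 + 32*t^2 + 35*t - 294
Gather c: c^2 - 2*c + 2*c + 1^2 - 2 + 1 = c^2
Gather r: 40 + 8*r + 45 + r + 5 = 9*r + 90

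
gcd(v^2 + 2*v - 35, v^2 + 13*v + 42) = v + 7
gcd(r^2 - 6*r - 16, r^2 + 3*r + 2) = r + 2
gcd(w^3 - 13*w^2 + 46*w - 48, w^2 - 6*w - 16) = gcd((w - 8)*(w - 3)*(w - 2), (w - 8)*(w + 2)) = w - 8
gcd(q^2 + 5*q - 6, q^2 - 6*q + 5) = q - 1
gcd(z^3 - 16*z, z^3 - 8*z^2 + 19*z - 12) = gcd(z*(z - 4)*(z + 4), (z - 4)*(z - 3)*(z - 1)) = z - 4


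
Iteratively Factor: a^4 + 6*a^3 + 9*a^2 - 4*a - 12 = (a + 2)*(a^3 + 4*a^2 + a - 6) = (a + 2)^2*(a^2 + 2*a - 3) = (a + 2)^2*(a + 3)*(a - 1)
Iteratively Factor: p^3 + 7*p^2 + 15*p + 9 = (p + 1)*(p^2 + 6*p + 9) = (p + 1)*(p + 3)*(p + 3)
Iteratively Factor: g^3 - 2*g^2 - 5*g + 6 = (g - 1)*(g^2 - g - 6) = (g - 3)*(g - 1)*(g + 2)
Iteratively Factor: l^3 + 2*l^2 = (l + 2)*(l^2) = l*(l + 2)*(l)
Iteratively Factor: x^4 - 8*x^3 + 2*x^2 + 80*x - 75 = (x + 3)*(x^3 - 11*x^2 + 35*x - 25) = (x - 5)*(x + 3)*(x^2 - 6*x + 5) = (x - 5)^2*(x + 3)*(x - 1)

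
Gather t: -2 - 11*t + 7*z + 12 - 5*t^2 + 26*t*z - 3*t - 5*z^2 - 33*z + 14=-5*t^2 + t*(26*z - 14) - 5*z^2 - 26*z + 24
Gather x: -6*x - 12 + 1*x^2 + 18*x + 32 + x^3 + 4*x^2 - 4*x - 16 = x^3 + 5*x^2 + 8*x + 4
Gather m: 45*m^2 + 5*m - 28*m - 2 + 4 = 45*m^2 - 23*m + 2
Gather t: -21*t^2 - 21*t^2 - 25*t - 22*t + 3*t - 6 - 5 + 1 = -42*t^2 - 44*t - 10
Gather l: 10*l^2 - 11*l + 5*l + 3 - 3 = 10*l^2 - 6*l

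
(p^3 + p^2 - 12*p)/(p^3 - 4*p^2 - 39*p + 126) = p*(p + 4)/(p^2 - p - 42)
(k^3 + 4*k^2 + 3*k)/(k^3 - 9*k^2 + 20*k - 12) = k*(k^2 + 4*k + 3)/(k^3 - 9*k^2 + 20*k - 12)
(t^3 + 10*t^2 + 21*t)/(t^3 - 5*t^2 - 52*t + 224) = t*(t + 3)/(t^2 - 12*t + 32)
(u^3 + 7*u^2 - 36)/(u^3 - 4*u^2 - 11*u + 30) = (u + 6)/(u - 5)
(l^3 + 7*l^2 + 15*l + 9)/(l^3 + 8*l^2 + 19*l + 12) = (l + 3)/(l + 4)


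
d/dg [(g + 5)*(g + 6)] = 2*g + 11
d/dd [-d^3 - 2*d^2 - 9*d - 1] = -3*d^2 - 4*d - 9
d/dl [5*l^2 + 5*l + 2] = 10*l + 5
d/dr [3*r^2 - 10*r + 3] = 6*r - 10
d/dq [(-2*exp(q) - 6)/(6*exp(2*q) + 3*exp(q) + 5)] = (12*exp(2*q) + 72*exp(q) + 8)*exp(q)/(36*exp(4*q) + 36*exp(3*q) + 69*exp(2*q) + 30*exp(q) + 25)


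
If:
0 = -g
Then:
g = 0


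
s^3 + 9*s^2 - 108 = (s - 3)*(s + 6)^2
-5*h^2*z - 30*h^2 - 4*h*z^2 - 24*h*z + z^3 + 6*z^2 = (-5*h + z)*(h + z)*(z + 6)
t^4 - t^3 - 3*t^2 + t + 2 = (t - 2)*(t - 1)*(t + 1)^2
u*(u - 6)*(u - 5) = u^3 - 11*u^2 + 30*u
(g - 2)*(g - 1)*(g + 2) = g^3 - g^2 - 4*g + 4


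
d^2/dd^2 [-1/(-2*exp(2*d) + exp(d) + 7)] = ((1 - 8*exp(d))*(-2*exp(2*d) + exp(d) + 7) - 2*(4*exp(d) - 1)^2*exp(d))*exp(d)/(-2*exp(2*d) + exp(d) + 7)^3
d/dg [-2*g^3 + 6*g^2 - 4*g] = -6*g^2 + 12*g - 4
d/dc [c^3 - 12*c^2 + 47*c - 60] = 3*c^2 - 24*c + 47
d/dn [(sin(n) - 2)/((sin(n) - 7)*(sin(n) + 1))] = (4*sin(n) + cos(n)^2 - 20)*cos(n)/((sin(n) - 7)^2*(sin(n) + 1)^2)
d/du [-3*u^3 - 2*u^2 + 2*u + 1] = -9*u^2 - 4*u + 2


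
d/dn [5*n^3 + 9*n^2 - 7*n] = 15*n^2 + 18*n - 7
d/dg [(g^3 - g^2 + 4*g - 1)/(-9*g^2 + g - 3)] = (-9*g^4 + 2*g^3 + 26*g^2 - 12*g - 11)/(81*g^4 - 18*g^3 + 55*g^2 - 6*g + 9)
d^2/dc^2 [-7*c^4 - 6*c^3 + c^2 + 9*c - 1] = -84*c^2 - 36*c + 2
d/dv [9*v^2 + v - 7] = 18*v + 1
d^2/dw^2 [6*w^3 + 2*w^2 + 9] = 36*w + 4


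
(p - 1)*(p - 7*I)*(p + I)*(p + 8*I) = p^4 - p^3 + 2*I*p^3 + 55*p^2 - 2*I*p^2 - 55*p + 56*I*p - 56*I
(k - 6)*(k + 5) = k^2 - k - 30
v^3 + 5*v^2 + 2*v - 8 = (v - 1)*(v + 2)*(v + 4)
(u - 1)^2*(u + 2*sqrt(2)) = u^3 - 2*u^2 + 2*sqrt(2)*u^2 - 4*sqrt(2)*u + u + 2*sqrt(2)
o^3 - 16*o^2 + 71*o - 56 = (o - 8)*(o - 7)*(o - 1)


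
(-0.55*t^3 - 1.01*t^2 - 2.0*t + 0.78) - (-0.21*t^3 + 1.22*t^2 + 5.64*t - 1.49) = -0.34*t^3 - 2.23*t^2 - 7.64*t + 2.27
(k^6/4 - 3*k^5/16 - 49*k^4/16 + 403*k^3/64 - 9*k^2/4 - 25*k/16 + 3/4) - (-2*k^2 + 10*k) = k^6/4 - 3*k^5/16 - 49*k^4/16 + 403*k^3/64 - k^2/4 - 185*k/16 + 3/4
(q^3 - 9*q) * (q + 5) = q^4 + 5*q^3 - 9*q^2 - 45*q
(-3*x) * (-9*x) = 27*x^2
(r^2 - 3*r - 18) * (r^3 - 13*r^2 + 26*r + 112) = r^5 - 16*r^4 + 47*r^3 + 268*r^2 - 804*r - 2016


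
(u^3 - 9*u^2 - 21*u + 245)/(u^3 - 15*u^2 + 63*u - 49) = (u + 5)/(u - 1)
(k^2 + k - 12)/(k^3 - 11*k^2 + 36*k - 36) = (k + 4)/(k^2 - 8*k + 12)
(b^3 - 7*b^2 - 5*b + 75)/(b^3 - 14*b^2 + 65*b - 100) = (b + 3)/(b - 4)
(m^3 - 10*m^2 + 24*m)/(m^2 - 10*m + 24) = m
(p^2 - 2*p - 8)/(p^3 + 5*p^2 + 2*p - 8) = (p - 4)/(p^2 + 3*p - 4)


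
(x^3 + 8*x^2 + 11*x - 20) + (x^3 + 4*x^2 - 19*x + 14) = 2*x^3 + 12*x^2 - 8*x - 6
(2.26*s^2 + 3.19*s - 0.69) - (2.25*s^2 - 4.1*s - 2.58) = 0.00999999999999979*s^2 + 7.29*s + 1.89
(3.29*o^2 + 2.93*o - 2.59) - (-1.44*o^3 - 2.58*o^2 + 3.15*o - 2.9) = 1.44*o^3 + 5.87*o^2 - 0.22*o + 0.31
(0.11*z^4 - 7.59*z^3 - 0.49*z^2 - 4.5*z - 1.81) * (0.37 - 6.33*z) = -0.6963*z^5 + 48.0854*z^4 + 0.2934*z^3 + 28.3037*z^2 + 9.7923*z - 0.6697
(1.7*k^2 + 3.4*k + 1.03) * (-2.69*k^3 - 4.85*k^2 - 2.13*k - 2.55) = -4.573*k^5 - 17.391*k^4 - 22.8817*k^3 - 16.5725*k^2 - 10.8639*k - 2.6265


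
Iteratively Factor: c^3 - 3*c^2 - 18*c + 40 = (c + 4)*(c^2 - 7*c + 10) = (c - 5)*(c + 4)*(c - 2)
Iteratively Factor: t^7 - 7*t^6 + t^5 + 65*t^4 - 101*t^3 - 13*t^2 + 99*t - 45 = (t - 1)*(t^6 - 6*t^5 - 5*t^4 + 60*t^3 - 41*t^2 - 54*t + 45) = (t - 1)^2*(t^5 - 5*t^4 - 10*t^3 + 50*t^2 + 9*t - 45) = (t - 1)^3*(t^4 - 4*t^3 - 14*t^2 + 36*t + 45) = (t - 3)*(t - 1)^3*(t^3 - t^2 - 17*t - 15) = (t - 5)*(t - 3)*(t - 1)^3*(t^2 + 4*t + 3) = (t - 5)*(t - 3)*(t - 1)^3*(t + 1)*(t + 3)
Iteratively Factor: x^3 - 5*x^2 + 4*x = (x - 1)*(x^2 - 4*x) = x*(x - 1)*(x - 4)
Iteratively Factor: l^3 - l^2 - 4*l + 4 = (l + 2)*(l^2 - 3*l + 2) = (l - 1)*(l + 2)*(l - 2)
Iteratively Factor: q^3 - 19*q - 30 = (q - 5)*(q^2 + 5*q + 6) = (q - 5)*(q + 3)*(q + 2)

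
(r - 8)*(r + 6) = r^2 - 2*r - 48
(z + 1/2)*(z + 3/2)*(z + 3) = z^3 + 5*z^2 + 27*z/4 + 9/4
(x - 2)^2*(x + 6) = x^3 + 2*x^2 - 20*x + 24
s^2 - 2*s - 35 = (s - 7)*(s + 5)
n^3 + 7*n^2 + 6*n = n*(n + 1)*(n + 6)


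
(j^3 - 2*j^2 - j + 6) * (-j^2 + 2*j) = -j^5 + 4*j^4 - 3*j^3 - 8*j^2 + 12*j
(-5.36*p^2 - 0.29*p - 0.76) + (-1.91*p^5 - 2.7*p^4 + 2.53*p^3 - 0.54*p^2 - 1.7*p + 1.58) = -1.91*p^5 - 2.7*p^4 + 2.53*p^3 - 5.9*p^2 - 1.99*p + 0.82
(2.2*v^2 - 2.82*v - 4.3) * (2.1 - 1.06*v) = -2.332*v^3 + 7.6092*v^2 - 1.364*v - 9.03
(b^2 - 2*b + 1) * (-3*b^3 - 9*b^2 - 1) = -3*b^5 - 3*b^4 + 15*b^3 - 10*b^2 + 2*b - 1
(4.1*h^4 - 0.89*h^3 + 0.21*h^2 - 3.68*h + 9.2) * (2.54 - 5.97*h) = -24.477*h^5 + 15.7273*h^4 - 3.5143*h^3 + 22.503*h^2 - 64.2712*h + 23.368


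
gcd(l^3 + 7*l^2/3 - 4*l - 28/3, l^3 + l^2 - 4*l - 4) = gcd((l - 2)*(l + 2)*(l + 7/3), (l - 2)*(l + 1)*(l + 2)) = l^2 - 4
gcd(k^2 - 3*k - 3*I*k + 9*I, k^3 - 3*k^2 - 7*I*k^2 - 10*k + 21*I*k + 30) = k - 3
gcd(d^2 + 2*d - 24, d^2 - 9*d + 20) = d - 4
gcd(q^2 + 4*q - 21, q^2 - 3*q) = q - 3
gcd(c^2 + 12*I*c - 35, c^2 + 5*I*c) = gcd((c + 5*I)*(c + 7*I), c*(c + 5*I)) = c + 5*I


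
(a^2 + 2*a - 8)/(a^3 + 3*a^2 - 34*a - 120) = (a - 2)/(a^2 - a - 30)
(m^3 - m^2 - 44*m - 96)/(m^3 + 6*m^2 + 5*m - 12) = (m - 8)/(m - 1)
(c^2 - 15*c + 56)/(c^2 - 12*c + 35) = (c - 8)/(c - 5)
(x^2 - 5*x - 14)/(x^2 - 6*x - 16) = (x - 7)/(x - 8)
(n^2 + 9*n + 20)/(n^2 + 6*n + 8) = (n + 5)/(n + 2)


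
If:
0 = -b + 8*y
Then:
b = 8*y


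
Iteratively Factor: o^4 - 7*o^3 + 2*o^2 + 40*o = (o - 5)*(o^3 - 2*o^2 - 8*o) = (o - 5)*(o - 4)*(o^2 + 2*o) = o*(o - 5)*(o - 4)*(o + 2)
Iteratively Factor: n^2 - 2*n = (n - 2)*(n)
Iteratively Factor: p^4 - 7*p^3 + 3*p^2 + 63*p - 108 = (p + 3)*(p^3 - 10*p^2 + 33*p - 36) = (p - 4)*(p + 3)*(p^2 - 6*p + 9) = (p - 4)*(p - 3)*(p + 3)*(p - 3)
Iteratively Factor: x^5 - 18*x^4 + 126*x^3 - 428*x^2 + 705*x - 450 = (x - 3)*(x^4 - 15*x^3 + 81*x^2 - 185*x + 150) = (x - 5)*(x - 3)*(x^3 - 10*x^2 + 31*x - 30) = (x - 5)*(x - 3)*(x - 2)*(x^2 - 8*x + 15) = (x - 5)^2*(x - 3)*(x - 2)*(x - 3)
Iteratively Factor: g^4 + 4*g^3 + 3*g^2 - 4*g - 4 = (g + 1)*(g^3 + 3*g^2 - 4) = (g + 1)*(g + 2)*(g^2 + g - 2) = (g - 1)*(g + 1)*(g + 2)*(g + 2)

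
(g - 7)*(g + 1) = g^2 - 6*g - 7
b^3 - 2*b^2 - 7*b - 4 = (b - 4)*(b + 1)^2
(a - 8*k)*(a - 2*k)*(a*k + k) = a^3*k - 10*a^2*k^2 + a^2*k + 16*a*k^3 - 10*a*k^2 + 16*k^3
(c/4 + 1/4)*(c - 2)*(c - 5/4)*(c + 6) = c^4/4 + 15*c^3/16 - 57*c^2/16 - c/2 + 15/4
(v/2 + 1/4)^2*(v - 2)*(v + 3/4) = v^4/4 - v^3/16 - 5*v^2/8 - 29*v/64 - 3/32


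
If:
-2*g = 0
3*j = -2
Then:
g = 0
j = -2/3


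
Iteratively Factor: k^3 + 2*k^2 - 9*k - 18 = (k + 3)*(k^2 - k - 6) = (k - 3)*(k + 3)*(k + 2)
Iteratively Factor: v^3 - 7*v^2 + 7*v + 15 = (v - 3)*(v^2 - 4*v - 5) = (v - 3)*(v + 1)*(v - 5)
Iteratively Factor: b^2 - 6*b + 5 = (b - 5)*(b - 1)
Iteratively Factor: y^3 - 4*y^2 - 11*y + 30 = (y + 3)*(y^2 - 7*y + 10) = (y - 2)*(y + 3)*(y - 5)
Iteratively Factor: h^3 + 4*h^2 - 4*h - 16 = (h + 2)*(h^2 + 2*h - 8) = (h + 2)*(h + 4)*(h - 2)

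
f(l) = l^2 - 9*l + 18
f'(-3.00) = -15.00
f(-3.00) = 54.00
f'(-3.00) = -15.00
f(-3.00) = 54.00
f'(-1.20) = -11.40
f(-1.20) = 30.24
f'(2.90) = -3.20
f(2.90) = 0.31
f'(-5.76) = -20.52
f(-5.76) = 103.02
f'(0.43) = -8.14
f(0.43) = 14.31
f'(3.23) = -2.54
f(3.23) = -0.64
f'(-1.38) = -11.76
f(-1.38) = 32.32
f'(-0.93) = -10.86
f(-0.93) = 27.23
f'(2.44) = -4.12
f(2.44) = 1.99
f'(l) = 2*l - 9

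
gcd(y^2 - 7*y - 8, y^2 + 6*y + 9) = 1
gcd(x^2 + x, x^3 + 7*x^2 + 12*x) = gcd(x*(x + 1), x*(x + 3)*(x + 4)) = x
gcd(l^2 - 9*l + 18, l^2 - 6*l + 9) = l - 3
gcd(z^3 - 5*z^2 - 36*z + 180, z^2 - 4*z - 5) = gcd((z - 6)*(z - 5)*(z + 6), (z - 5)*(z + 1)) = z - 5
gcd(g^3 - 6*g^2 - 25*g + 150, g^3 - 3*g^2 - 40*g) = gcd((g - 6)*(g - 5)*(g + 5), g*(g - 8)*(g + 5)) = g + 5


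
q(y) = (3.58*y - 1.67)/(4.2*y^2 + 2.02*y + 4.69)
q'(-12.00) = -0.01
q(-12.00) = -0.08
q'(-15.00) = -0.00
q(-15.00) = -0.06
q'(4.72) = -0.02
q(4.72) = 0.14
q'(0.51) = 0.50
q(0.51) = 0.02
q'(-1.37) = -0.28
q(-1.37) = -0.67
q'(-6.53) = -0.02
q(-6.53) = -0.15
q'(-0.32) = 0.71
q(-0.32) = -0.63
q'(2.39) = -0.03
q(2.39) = 0.21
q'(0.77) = 0.29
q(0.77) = 0.12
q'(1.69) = 0.00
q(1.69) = 0.22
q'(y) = (-8.4*y - 2.02)*(3.58*y - 1.67)/(4.2*y^2 + 2.02*y + 4.69)^2 + 3.58/(4.2*y^2 + 2.02*y + 4.69)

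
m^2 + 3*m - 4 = (m - 1)*(m + 4)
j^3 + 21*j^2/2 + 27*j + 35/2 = (j + 1)*(j + 5/2)*(j + 7)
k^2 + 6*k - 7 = (k - 1)*(k + 7)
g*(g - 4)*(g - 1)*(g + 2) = g^4 - 3*g^3 - 6*g^2 + 8*g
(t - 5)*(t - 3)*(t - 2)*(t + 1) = t^4 - 9*t^3 + 21*t^2 + t - 30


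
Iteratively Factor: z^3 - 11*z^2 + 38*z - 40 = (z - 5)*(z^2 - 6*z + 8) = (z - 5)*(z - 4)*(z - 2)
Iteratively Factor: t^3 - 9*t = (t)*(t^2 - 9) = t*(t - 3)*(t + 3)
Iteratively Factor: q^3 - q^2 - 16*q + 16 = (q - 1)*(q^2 - 16) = (q - 1)*(q + 4)*(q - 4)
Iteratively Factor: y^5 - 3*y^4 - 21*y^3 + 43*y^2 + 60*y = (y)*(y^4 - 3*y^3 - 21*y^2 + 43*y + 60) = y*(y - 3)*(y^3 - 21*y - 20) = y*(y - 3)*(y + 4)*(y^2 - 4*y - 5) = y*(y - 3)*(y + 1)*(y + 4)*(y - 5)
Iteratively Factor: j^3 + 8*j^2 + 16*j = (j + 4)*(j^2 + 4*j) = j*(j + 4)*(j + 4)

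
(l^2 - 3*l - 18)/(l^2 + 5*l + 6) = (l - 6)/(l + 2)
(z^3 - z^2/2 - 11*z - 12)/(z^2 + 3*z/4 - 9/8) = 4*(z^2 - 2*z - 8)/(4*z - 3)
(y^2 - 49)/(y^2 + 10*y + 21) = (y - 7)/(y + 3)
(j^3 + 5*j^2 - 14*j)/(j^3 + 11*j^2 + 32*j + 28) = j*(j - 2)/(j^2 + 4*j + 4)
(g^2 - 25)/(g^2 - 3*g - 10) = (g + 5)/(g + 2)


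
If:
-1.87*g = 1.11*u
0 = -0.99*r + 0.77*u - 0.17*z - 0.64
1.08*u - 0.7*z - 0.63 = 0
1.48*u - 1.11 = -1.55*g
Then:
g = -1.18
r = 0.52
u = 1.98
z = 2.16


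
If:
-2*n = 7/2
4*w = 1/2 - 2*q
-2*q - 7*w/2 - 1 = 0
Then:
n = -7/4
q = -23/4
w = 3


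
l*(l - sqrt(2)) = l^2 - sqrt(2)*l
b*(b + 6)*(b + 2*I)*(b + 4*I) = b^4 + 6*b^3 + 6*I*b^3 - 8*b^2 + 36*I*b^2 - 48*b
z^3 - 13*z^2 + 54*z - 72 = (z - 6)*(z - 4)*(z - 3)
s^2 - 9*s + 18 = (s - 6)*(s - 3)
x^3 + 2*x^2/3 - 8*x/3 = x*(x - 4/3)*(x + 2)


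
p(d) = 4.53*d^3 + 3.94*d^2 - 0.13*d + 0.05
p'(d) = 13.59*d^2 + 7.88*d - 0.13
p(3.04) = 163.33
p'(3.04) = 149.42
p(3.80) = 305.02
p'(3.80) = 226.05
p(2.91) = 144.67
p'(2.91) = 137.88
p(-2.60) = -52.60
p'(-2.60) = 71.25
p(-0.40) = 0.44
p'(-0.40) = -1.11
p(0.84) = 5.41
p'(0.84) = 16.08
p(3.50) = 242.08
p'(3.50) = 193.93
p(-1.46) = -5.46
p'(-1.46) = 17.33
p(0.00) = 0.05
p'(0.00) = -0.13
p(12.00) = 8393.69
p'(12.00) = 2051.39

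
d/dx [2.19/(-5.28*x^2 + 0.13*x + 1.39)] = (23.1264*x - 0.2847)/(-5.28*x^2 + 0.13*x + 1.39)^2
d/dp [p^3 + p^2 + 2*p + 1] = 3*p^2 + 2*p + 2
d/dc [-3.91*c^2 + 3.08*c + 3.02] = 3.08 - 7.82*c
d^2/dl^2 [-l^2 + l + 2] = -2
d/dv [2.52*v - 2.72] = 2.52000000000000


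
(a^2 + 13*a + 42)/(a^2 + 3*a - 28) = (a + 6)/(a - 4)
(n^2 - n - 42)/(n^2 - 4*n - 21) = (n + 6)/(n + 3)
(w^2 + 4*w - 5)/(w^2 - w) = (w + 5)/w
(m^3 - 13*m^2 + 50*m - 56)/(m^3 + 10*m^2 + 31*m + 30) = (m^3 - 13*m^2 + 50*m - 56)/(m^3 + 10*m^2 + 31*m + 30)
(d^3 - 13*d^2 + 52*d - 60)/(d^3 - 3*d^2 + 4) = (d^2 - 11*d + 30)/(d^2 - d - 2)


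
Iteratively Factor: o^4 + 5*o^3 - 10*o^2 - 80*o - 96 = (o - 4)*(o^3 + 9*o^2 + 26*o + 24) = (o - 4)*(o + 3)*(o^2 + 6*o + 8) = (o - 4)*(o + 3)*(o + 4)*(o + 2)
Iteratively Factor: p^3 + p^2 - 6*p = (p + 3)*(p^2 - 2*p) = p*(p + 3)*(p - 2)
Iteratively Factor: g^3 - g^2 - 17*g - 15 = (g - 5)*(g^2 + 4*g + 3) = (g - 5)*(g + 1)*(g + 3)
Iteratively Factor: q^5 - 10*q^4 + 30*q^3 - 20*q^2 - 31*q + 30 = (q - 2)*(q^4 - 8*q^3 + 14*q^2 + 8*q - 15) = (q - 2)*(q + 1)*(q^3 - 9*q^2 + 23*q - 15) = (q - 5)*(q - 2)*(q + 1)*(q^2 - 4*q + 3) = (q - 5)*(q - 2)*(q - 1)*(q + 1)*(q - 3)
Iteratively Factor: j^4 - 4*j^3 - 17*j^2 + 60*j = (j - 5)*(j^3 + j^2 - 12*j) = j*(j - 5)*(j^2 + j - 12) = j*(j - 5)*(j + 4)*(j - 3)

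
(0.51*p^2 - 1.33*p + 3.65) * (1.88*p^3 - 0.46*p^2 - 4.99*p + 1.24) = 0.9588*p^5 - 2.735*p^4 + 4.9289*p^3 + 5.5901*p^2 - 19.8627*p + 4.526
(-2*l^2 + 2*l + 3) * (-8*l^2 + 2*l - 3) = 16*l^4 - 20*l^3 - 14*l^2 - 9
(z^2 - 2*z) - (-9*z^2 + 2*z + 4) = 10*z^2 - 4*z - 4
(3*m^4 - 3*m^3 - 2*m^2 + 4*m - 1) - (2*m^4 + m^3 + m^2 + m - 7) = m^4 - 4*m^3 - 3*m^2 + 3*m + 6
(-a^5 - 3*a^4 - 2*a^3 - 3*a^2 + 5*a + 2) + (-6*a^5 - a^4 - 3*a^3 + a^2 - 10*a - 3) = -7*a^5 - 4*a^4 - 5*a^3 - 2*a^2 - 5*a - 1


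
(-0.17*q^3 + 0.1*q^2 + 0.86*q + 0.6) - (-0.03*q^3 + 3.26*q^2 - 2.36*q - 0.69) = -0.14*q^3 - 3.16*q^2 + 3.22*q + 1.29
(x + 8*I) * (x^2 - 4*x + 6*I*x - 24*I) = x^3 - 4*x^2 + 14*I*x^2 - 48*x - 56*I*x + 192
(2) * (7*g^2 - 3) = 14*g^2 - 6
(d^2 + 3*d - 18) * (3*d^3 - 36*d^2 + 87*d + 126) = 3*d^5 - 27*d^4 - 75*d^3 + 1035*d^2 - 1188*d - 2268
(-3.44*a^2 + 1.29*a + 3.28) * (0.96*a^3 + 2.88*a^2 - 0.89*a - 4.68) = -3.3024*a^5 - 8.6688*a^4 + 9.9256*a^3 + 24.3975*a^2 - 8.9564*a - 15.3504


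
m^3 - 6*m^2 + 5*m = m*(m - 5)*(m - 1)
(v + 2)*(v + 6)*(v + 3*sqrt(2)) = v^3 + 3*sqrt(2)*v^2 + 8*v^2 + 12*v + 24*sqrt(2)*v + 36*sqrt(2)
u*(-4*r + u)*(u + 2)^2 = -4*r*u^3 - 16*r*u^2 - 16*r*u + u^4 + 4*u^3 + 4*u^2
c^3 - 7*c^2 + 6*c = c*(c - 6)*(c - 1)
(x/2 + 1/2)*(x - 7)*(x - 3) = x^3/2 - 9*x^2/2 + 11*x/2 + 21/2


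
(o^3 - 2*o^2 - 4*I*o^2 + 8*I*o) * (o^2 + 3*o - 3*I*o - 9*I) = o^5 + o^4 - 7*I*o^4 - 18*o^3 - 7*I*o^3 - 12*o^2 + 42*I*o^2 + 72*o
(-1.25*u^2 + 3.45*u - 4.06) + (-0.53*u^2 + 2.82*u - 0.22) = -1.78*u^2 + 6.27*u - 4.28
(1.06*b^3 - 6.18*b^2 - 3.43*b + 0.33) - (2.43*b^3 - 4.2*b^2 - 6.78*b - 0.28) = -1.37*b^3 - 1.98*b^2 + 3.35*b + 0.61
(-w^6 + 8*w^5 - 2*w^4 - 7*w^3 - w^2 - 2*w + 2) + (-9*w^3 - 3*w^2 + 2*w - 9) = -w^6 + 8*w^5 - 2*w^4 - 16*w^3 - 4*w^2 - 7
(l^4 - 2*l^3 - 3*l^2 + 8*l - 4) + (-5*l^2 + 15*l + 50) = l^4 - 2*l^3 - 8*l^2 + 23*l + 46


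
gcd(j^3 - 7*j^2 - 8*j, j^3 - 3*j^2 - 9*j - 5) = j + 1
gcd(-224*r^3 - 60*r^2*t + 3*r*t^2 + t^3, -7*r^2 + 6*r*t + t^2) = 7*r + t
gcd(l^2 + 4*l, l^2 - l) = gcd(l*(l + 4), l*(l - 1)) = l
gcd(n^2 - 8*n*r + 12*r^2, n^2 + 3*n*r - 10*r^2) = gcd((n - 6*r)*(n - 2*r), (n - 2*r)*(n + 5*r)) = -n + 2*r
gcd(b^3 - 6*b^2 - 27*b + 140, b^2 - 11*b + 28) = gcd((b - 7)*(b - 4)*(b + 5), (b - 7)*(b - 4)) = b^2 - 11*b + 28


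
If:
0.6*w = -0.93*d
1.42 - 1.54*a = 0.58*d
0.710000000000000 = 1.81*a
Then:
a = 0.39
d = 1.41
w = -2.18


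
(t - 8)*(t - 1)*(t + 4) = t^3 - 5*t^2 - 28*t + 32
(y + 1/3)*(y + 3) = y^2 + 10*y/3 + 1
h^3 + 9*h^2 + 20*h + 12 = (h + 1)*(h + 2)*(h + 6)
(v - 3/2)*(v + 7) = v^2 + 11*v/2 - 21/2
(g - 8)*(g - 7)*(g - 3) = g^3 - 18*g^2 + 101*g - 168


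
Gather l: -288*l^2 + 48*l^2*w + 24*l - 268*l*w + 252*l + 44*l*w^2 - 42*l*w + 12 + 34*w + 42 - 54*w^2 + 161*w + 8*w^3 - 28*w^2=l^2*(48*w - 288) + l*(44*w^2 - 310*w + 276) + 8*w^3 - 82*w^2 + 195*w + 54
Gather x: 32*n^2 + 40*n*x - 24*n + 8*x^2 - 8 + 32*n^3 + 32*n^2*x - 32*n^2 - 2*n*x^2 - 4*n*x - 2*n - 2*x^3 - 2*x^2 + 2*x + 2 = 32*n^3 - 26*n - 2*x^3 + x^2*(6 - 2*n) + x*(32*n^2 + 36*n + 2) - 6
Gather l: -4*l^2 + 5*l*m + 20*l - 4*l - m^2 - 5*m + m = -4*l^2 + l*(5*m + 16) - m^2 - 4*m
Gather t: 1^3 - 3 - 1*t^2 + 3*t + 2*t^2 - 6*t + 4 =t^2 - 3*t + 2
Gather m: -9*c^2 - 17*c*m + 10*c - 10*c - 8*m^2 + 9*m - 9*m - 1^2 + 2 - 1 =-9*c^2 - 17*c*m - 8*m^2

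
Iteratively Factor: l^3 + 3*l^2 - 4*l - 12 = (l + 3)*(l^2 - 4) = (l - 2)*(l + 3)*(l + 2)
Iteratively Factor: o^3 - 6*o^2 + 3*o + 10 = (o + 1)*(o^2 - 7*o + 10) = (o - 2)*(o + 1)*(o - 5)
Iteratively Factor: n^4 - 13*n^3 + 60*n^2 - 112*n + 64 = (n - 4)*(n^3 - 9*n^2 + 24*n - 16) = (n - 4)^2*(n^2 - 5*n + 4) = (n - 4)^2*(n - 1)*(n - 4)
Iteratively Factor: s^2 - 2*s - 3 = (s + 1)*(s - 3)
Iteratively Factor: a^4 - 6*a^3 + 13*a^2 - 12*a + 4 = (a - 2)*(a^3 - 4*a^2 + 5*a - 2) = (a - 2)*(a - 1)*(a^2 - 3*a + 2) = (a - 2)^2*(a - 1)*(a - 1)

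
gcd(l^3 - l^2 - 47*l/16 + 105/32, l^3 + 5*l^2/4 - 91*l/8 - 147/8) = l + 7/4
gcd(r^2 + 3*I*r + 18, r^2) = 1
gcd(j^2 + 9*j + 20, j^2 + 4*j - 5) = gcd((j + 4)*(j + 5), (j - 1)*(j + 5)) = j + 5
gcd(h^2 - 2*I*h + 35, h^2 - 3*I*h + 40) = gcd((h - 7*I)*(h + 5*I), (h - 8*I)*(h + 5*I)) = h + 5*I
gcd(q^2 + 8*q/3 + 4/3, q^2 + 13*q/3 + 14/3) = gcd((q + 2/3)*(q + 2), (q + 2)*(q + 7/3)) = q + 2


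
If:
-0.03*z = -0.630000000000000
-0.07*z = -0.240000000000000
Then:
No Solution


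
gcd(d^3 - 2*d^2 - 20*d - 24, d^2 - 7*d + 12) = 1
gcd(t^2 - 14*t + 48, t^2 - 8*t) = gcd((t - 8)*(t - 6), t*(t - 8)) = t - 8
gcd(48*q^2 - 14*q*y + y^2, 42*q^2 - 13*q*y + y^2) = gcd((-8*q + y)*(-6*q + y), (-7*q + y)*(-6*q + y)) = -6*q + y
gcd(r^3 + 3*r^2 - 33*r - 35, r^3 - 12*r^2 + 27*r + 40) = r^2 - 4*r - 5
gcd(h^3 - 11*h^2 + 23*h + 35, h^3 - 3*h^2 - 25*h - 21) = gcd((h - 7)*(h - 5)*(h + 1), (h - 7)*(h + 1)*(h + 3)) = h^2 - 6*h - 7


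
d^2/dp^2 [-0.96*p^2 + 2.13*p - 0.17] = -1.92000000000000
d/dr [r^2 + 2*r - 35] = 2*r + 2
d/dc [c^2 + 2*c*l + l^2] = 2*c + 2*l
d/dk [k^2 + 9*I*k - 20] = 2*k + 9*I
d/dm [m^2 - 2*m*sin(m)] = -2*m*cos(m) + 2*m - 2*sin(m)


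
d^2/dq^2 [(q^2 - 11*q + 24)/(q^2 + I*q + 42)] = (q^3*(-22 - 2*I) - 108*q^2 + q*(2772 + 144*I) + 1464 + 924*I)/(q^6 + 3*I*q^5 + 123*q^4 + 251*I*q^3 + 5166*q^2 + 5292*I*q + 74088)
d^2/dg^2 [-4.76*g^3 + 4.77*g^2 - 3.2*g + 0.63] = 9.54 - 28.56*g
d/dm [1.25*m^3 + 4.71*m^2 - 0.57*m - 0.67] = 3.75*m^2 + 9.42*m - 0.57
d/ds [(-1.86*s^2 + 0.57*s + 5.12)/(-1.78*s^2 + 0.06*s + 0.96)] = (0.903*s^2 + 14.656*s + 0.24)/(3.1684*s^4 - 0.2136*s^3 - 3.414*s^2 + 0.1152*s + 0.9216)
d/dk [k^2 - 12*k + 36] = 2*k - 12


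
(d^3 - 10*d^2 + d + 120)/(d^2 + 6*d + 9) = (d^2 - 13*d + 40)/(d + 3)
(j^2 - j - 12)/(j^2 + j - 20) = (j + 3)/(j + 5)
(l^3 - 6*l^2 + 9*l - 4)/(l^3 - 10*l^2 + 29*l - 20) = (l - 1)/(l - 5)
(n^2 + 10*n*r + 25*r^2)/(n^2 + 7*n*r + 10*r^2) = (n + 5*r)/(n + 2*r)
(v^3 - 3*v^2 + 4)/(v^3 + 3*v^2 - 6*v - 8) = (v - 2)/(v + 4)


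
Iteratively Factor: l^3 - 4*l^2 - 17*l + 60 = (l + 4)*(l^2 - 8*l + 15) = (l - 3)*(l + 4)*(l - 5)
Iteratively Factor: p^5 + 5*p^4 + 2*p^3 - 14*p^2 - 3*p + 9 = (p - 1)*(p^4 + 6*p^3 + 8*p^2 - 6*p - 9) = (p - 1)*(p + 3)*(p^3 + 3*p^2 - p - 3) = (p - 1)*(p + 1)*(p + 3)*(p^2 + 2*p - 3) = (p - 1)^2*(p + 1)*(p + 3)*(p + 3)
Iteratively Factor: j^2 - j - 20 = (j - 5)*(j + 4)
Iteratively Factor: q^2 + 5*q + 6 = (q + 3)*(q + 2)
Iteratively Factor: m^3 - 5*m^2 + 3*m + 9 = (m + 1)*(m^2 - 6*m + 9) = (m - 3)*(m + 1)*(m - 3)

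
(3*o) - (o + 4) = 2*o - 4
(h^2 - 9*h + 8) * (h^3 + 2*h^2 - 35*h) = h^5 - 7*h^4 - 45*h^3 + 331*h^2 - 280*h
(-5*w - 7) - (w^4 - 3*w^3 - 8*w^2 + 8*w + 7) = -w^4 + 3*w^3 + 8*w^2 - 13*w - 14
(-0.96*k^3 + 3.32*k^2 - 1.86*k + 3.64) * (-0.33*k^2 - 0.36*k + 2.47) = 0.3168*k^5 - 0.75*k^4 - 2.9526*k^3 + 7.6688*k^2 - 5.9046*k + 8.9908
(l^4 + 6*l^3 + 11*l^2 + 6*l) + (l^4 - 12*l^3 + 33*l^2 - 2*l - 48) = 2*l^4 - 6*l^3 + 44*l^2 + 4*l - 48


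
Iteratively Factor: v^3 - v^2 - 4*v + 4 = (v + 2)*(v^2 - 3*v + 2) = (v - 2)*(v + 2)*(v - 1)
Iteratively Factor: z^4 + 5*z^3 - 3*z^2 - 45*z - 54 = (z + 3)*(z^3 + 2*z^2 - 9*z - 18) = (z - 3)*(z + 3)*(z^2 + 5*z + 6) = (z - 3)*(z + 3)^2*(z + 2)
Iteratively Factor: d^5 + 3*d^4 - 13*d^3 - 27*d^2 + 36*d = (d)*(d^4 + 3*d^3 - 13*d^2 - 27*d + 36) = d*(d + 3)*(d^3 - 13*d + 12) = d*(d + 3)*(d + 4)*(d^2 - 4*d + 3) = d*(d - 1)*(d + 3)*(d + 4)*(d - 3)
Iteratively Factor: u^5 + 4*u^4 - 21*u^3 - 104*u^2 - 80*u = (u + 4)*(u^4 - 21*u^2 - 20*u) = u*(u + 4)*(u^3 - 21*u - 20) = u*(u + 4)^2*(u^2 - 4*u - 5) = u*(u + 1)*(u + 4)^2*(u - 5)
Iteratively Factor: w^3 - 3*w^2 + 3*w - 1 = (w - 1)*(w^2 - 2*w + 1) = (w - 1)^2*(w - 1)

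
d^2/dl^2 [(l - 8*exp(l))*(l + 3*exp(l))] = -5*l*exp(l) - 96*exp(2*l) - 10*exp(l) + 2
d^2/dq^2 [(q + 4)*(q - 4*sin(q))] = 2*(2*q + 8)*sin(q) - 8*cos(q) + 2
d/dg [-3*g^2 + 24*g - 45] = 24 - 6*g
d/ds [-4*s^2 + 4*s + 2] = 4 - 8*s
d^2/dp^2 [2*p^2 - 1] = 4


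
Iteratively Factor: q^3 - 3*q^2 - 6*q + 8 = (q - 4)*(q^2 + q - 2) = (q - 4)*(q - 1)*(q + 2)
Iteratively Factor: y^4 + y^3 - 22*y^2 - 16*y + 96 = (y - 4)*(y^3 + 5*y^2 - 2*y - 24) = (y - 4)*(y - 2)*(y^2 + 7*y + 12) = (y - 4)*(y - 2)*(y + 3)*(y + 4)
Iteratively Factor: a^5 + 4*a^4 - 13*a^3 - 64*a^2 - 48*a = (a + 3)*(a^4 + a^3 - 16*a^2 - 16*a) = a*(a + 3)*(a^3 + a^2 - 16*a - 16) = a*(a - 4)*(a + 3)*(a^2 + 5*a + 4) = a*(a - 4)*(a + 1)*(a + 3)*(a + 4)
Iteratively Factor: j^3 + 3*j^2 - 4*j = (j)*(j^2 + 3*j - 4) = j*(j - 1)*(j + 4)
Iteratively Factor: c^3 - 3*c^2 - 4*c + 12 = (c + 2)*(c^2 - 5*c + 6) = (c - 3)*(c + 2)*(c - 2)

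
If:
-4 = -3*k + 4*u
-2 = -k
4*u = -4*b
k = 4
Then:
No Solution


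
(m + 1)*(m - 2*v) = m^2 - 2*m*v + m - 2*v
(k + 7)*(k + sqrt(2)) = k^2 + sqrt(2)*k + 7*k + 7*sqrt(2)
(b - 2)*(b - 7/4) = b^2 - 15*b/4 + 7/2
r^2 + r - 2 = (r - 1)*(r + 2)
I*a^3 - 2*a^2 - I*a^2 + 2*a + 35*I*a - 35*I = (a - 5*I)*(a + 7*I)*(I*a - I)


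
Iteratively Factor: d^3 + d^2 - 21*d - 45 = (d + 3)*(d^2 - 2*d - 15) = (d - 5)*(d + 3)*(d + 3)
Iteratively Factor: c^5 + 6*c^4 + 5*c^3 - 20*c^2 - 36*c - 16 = (c + 2)*(c^4 + 4*c^3 - 3*c^2 - 14*c - 8) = (c + 1)*(c + 2)*(c^3 + 3*c^2 - 6*c - 8) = (c + 1)*(c + 2)*(c + 4)*(c^2 - c - 2) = (c - 2)*(c + 1)*(c + 2)*(c + 4)*(c + 1)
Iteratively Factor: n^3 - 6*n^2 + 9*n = (n - 3)*(n^2 - 3*n) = (n - 3)^2*(n)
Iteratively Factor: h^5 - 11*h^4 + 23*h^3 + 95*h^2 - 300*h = (h + 3)*(h^4 - 14*h^3 + 65*h^2 - 100*h) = h*(h + 3)*(h^3 - 14*h^2 + 65*h - 100) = h*(h - 5)*(h + 3)*(h^2 - 9*h + 20) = h*(h - 5)^2*(h + 3)*(h - 4)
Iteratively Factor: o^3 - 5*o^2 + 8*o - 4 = (o - 2)*(o^2 - 3*o + 2) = (o - 2)^2*(o - 1)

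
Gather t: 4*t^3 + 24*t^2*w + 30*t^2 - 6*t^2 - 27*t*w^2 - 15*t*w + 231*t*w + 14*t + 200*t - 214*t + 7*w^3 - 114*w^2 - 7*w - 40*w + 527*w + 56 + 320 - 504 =4*t^3 + t^2*(24*w + 24) + t*(-27*w^2 + 216*w) + 7*w^3 - 114*w^2 + 480*w - 128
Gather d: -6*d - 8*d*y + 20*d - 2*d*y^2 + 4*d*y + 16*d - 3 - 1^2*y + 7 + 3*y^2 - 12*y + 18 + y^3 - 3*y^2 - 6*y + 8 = d*(-2*y^2 - 4*y + 30) + y^3 - 19*y + 30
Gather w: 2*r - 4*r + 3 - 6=-2*r - 3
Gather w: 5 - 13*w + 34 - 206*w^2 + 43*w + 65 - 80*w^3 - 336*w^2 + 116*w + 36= -80*w^3 - 542*w^2 + 146*w + 140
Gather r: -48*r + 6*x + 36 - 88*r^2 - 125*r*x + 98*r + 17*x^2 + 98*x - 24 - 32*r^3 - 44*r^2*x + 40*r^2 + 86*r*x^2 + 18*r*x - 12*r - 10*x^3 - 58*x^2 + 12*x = -32*r^3 + r^2*(-44*x - 48) + r*(86*x^2 - 107*x + 38) - 10*x^3 - 41*x^2 + 116*x + 12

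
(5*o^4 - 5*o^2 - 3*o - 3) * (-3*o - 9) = -15*o^5 - 45*o^4 + 15*o^3 + 54*o^2 + 36*o + 27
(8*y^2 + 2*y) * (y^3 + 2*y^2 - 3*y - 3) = 8*y^5 + 18*y^4 - 20*y^3 - 30*y^2 - 6*y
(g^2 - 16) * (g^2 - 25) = g^4 - 41*g^2 + 400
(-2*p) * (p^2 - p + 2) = -2*p^3 + 2*p^2 - 4*p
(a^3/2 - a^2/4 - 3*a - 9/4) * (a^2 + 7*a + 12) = a^5/2 + 13*a^4/4 + 5*a^3/4 - 105*a^2/4 - 207*a/4 - 27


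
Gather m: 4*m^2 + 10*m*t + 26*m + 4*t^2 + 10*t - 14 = 4*m^2 + m*(10*t + 26) + 4*t^2 + 10*t - 14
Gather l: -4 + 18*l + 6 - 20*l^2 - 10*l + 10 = -20*l^2 + 8*l + 12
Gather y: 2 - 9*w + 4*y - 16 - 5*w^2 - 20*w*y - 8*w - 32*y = -5*w^2 - 17*w + y*(-20*w - 28) - 14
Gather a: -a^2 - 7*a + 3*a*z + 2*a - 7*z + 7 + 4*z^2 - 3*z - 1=-a^2 + a*(3*z - 5) + 4*z^2 - 10*z + 6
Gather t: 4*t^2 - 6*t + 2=4*t^2 - 6*t + 2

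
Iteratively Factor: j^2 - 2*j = (j - 2)*(j)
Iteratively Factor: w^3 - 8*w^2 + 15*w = (w - 5)*(w^2 - 3*w) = w*(w - 5)*(w - 3)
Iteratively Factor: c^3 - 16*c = (c)*(c^2 - 16) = c*(c - 4)*(c + 4)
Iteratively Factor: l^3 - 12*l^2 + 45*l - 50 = (l - 5)*(l^2 - 7*l + 10) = (l - 5)^2*(l - 2)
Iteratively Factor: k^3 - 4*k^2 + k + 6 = (k + 1)*(k^2 - 5*k + 6) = (k - 3)*(k + 1)*(k - 2)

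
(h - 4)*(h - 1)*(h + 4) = h^3 - h^2 - 16*h + 16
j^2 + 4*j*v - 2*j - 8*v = (j - 2)*(j + 4*v)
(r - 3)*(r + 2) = r^2 - r - 6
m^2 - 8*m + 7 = (m - 7)*(m - 1)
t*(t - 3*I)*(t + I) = t^3 - 2*I*t^2 + 3*t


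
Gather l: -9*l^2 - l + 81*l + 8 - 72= -9*l^2 + 80*l - 64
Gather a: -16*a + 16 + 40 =56 - 16*a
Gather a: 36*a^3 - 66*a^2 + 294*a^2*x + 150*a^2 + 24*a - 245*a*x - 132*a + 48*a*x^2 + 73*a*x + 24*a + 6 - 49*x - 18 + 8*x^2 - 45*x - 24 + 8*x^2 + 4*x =36*a^3 + a^2*(294*x + 84) + a*(48*x^2 - 172*x - 84) + 16*x^2 - 90*x - 36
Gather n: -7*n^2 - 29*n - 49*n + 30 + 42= -7*n^2 - 78*n + 72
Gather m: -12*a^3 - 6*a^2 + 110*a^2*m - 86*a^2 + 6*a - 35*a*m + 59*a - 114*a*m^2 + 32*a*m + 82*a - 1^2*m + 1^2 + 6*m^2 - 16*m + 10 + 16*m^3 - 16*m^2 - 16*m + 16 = -12*a^3 - 92*a^2 + 147*a + 16*m^3 + m^2*(-114*a - 10) + m*(110*a^2 - 3*a - 33) + 27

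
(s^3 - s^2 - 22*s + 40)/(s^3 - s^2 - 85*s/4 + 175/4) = 4*(s^2 - 6*s + 8)/(4*s^2 - 24*s + 35)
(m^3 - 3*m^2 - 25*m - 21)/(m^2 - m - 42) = (m^2 + 4*m + 3)/(m + 6)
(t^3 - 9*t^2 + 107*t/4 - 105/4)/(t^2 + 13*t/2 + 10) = (4*t^3 - 36*t^2 + 107*t - 105)/(2*(2*t^2 + 13*t + 20))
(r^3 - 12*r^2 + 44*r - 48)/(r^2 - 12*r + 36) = (r^2 - 6*r + 8)/(r - 6)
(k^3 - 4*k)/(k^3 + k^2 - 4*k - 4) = k/(k + 1)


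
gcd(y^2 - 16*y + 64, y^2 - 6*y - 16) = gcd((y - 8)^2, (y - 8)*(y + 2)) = y - 8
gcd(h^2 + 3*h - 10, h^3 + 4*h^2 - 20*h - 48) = 1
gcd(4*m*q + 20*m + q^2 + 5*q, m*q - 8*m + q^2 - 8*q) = 1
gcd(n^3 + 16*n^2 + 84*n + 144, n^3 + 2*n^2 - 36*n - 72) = n + 6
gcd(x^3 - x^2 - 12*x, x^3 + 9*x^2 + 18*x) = x^2 + 3*x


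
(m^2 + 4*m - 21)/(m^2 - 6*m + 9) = (m + 7)/(m - 3)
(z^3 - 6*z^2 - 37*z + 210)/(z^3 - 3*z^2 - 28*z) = (z^2 + z - 30)/(z*(z + 4))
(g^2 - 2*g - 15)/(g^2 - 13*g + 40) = (g + 3)/(g - 8)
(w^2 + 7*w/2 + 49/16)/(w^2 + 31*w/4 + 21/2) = (w + 7/4)/(w + 6)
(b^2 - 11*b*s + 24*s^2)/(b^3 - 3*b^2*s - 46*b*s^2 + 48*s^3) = (-b + 3*s)/(-b^2 - 5*b*s + 6*s^2)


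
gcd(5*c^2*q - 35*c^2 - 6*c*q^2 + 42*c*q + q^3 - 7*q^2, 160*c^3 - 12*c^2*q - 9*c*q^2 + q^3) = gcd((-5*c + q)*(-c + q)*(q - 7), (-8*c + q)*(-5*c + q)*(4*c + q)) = -5*c + q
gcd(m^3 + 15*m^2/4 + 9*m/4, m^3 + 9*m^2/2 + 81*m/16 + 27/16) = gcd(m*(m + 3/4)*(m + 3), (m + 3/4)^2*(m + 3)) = m^2 + 15*m/4 + 9/4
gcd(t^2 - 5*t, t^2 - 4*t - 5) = t - 5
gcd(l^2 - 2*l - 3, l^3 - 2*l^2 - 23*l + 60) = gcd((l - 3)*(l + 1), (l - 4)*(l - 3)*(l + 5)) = l - 3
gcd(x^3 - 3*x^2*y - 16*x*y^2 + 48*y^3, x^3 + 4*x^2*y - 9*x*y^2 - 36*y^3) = x^2 + x*y - 12*y^2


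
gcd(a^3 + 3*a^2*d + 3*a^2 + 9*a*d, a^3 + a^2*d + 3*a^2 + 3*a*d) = a^2 + 3*a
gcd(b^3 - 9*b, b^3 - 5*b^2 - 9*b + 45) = b^2 - 9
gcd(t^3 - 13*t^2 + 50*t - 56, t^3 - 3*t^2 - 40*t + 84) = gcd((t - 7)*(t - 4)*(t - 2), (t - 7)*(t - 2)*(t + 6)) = t^2 - 9*t + 14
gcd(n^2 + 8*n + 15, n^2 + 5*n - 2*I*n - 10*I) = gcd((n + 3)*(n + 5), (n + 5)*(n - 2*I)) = n + 5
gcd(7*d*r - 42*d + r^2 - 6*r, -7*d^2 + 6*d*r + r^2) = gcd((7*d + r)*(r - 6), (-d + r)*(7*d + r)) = 7*d + r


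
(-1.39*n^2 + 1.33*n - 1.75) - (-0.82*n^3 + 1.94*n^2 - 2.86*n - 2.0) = 0.82*n^3 - 3.33*n^2 + 4.19*n + 0.25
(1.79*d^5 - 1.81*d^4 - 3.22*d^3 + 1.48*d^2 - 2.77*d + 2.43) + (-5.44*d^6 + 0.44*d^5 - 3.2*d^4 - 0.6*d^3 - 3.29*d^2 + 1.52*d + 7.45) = -5.44*d^6 + 2.23*d^5 - 5.01*d^4 - 3.82*d^3 - 1.81*d^2 - 1.25*d + 9.88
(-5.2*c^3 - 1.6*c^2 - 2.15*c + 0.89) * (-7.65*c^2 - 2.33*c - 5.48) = 39.78*c^5 + 24.356*c^4 + 48.6715*c^3 + 6.969*c^2 + 9.7083*c - 4.8772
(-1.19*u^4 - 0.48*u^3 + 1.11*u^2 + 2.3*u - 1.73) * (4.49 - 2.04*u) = 2.4276*u^5 - 4.3639*u^4 - 4.4196*u^3 + 0.291900000000002*u^2 + 13.8562*u - 7.7677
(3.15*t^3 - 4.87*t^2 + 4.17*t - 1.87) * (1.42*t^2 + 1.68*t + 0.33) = 4.473*t^5 - 1.6234*t^4 - 1.2207*t^3 + 2.7431*t^2 - 1.7655*t - 0.6171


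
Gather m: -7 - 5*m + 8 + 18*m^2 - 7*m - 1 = 18*m^2 - 12*m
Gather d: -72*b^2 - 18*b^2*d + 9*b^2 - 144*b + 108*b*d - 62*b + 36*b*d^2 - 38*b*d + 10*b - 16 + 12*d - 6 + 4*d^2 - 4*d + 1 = -63*b^2 - 196*b + d^2*(36*b + 4) + d*(-18*b^2 + 70*b + 8) - 21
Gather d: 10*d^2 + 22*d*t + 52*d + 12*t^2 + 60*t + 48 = 10*d^2 + d*(22*t + 52) + 12*t^2 + 60*t + 48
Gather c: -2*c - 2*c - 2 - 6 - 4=-4*c - 12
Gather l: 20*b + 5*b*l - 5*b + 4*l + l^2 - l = 15*b + l^2 + l*(5*b + 3)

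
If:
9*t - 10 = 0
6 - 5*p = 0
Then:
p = 6/5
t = 10/9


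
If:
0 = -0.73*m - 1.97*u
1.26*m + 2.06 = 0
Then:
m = -1.63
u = 0.61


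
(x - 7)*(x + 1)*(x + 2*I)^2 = x^4 - 6*x^3 + 4*I*x^3 - 11*x^2 - 24*I*x^2 + 24*x - 28*I*x + 28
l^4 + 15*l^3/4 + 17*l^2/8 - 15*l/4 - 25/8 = (l - 1)*(l + 1)*(l + 5/4)*(l + 5/2)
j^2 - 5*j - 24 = (j - 8)*(j + 3)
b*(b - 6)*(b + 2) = b^3 - 4*b^2 - 12*b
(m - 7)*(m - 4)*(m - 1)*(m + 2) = m^4 - 10*m^3 + 15*m^2 + 50*m - 56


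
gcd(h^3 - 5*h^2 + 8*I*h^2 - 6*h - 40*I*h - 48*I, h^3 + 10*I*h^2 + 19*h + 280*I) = h + 8*I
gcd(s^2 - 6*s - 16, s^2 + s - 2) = s + 2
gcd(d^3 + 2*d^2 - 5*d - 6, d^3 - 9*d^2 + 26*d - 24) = d - 2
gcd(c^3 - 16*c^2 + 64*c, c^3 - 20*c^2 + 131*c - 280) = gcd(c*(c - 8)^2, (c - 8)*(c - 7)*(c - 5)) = c - 8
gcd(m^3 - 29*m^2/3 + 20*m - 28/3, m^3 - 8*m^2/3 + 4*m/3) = m^2 - 8*m/3 + 4/3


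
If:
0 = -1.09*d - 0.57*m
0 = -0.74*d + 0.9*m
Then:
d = 0.00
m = 0.00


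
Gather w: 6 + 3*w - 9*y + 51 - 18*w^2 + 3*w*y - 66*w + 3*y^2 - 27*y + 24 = -18*w^2 + w*(3*y - 63) + 3*y^2 - 36*y + 81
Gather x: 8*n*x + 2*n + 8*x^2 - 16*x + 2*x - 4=2*n + 8*x^2 + x*(8*n - 14) - 4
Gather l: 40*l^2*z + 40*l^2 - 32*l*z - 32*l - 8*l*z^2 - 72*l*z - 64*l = l^2*(40*z + 40) + l*(-8*z^2 - 104*z - 96)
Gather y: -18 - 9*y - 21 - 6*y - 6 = -15*y - 45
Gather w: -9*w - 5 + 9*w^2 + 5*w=9*w^2 - 4*w - 5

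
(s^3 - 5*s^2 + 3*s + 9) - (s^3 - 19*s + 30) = -5*s^2 + 22*s - 21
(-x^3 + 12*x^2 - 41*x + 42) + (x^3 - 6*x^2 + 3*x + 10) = 6*x^2 - 38*x + 52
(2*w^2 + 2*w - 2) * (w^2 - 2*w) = 2*w^4 - 2*w^3 - 6*w^2 + 4*w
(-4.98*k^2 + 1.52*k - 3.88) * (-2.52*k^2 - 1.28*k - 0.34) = 12.5496*k^4 + 2.544*k^3 + 9.5252*k^2 + 4.4496*k + 1.3192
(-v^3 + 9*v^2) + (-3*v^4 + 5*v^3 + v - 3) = -3*v^4 + 4*v^3 + 9*v^2 + v - 3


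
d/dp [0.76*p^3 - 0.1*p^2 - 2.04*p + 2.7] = 2.28*p^2 - 0.2*p - 2.04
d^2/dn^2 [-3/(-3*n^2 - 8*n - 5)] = 6*(-9*n^2 - 24*n + 4*(3*n + 4)^2 - 15)/(3*n^2 + 8*n + 5)^3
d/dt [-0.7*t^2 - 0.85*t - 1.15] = -1.4*t - 0.85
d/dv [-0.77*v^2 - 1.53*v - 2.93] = -1.54*v - 1.53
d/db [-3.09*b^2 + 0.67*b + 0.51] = 0.67 - 6.18*b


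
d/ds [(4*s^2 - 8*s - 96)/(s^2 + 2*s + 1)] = 8*(2*s + 23)/(s^3 + 3*s^2 + 3*s + 1)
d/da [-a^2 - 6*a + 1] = -2*a - 6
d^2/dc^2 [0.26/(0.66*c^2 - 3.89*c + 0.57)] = (-0.226512*c^2 + 1.335048*c + 0.26*(1.32*c - 3.89)*(2.64*c - 7.78) - 0.195624)/(0.66*c^2 - 3.89*c + 0.57)^3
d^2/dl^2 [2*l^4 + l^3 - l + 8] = 6*l*(4*l + 1)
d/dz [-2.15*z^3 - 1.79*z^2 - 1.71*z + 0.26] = -6.45*z^2 - 3.58*z - 1.71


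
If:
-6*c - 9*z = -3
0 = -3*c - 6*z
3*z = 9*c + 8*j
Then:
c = 2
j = -21/8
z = -1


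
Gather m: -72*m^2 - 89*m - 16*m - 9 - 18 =-72*m^2 - 105*m - 27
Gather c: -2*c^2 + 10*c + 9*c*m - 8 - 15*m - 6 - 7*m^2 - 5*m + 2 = -2*c^2 + c*(9*m + 10) - 7*m^2 - 20*m - 12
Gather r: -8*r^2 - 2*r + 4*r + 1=-8*r^2 + 2*r + 1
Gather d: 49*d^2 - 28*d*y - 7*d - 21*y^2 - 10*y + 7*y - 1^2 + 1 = 49*d^2 + d*(-28*y - 7) - 21*y^2 - 3*y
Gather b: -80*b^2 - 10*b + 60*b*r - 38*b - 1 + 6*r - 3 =-80*b^2 + b*(60*r - 48) + 6*r - 4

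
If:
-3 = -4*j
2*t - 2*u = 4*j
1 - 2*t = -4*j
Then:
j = 3/4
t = 2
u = 1/2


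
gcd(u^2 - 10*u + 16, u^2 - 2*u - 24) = 1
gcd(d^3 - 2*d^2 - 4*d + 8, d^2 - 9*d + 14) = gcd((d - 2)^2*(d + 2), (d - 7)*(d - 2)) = d - 2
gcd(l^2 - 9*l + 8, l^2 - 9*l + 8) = l^2 - 9*l + 8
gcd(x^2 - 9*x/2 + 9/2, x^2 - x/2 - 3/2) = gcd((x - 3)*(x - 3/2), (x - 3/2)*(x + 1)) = x - 3/2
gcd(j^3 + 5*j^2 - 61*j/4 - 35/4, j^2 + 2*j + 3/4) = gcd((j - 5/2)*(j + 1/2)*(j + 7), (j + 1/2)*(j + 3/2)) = j + 1/2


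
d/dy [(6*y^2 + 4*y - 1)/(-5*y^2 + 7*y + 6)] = 31*(2*y^2 + 2*y + 1)/(25*y^4 - 70*y^3 - 11*y^2 + 84*y + 36)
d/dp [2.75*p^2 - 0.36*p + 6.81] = 5.5*p - 0.36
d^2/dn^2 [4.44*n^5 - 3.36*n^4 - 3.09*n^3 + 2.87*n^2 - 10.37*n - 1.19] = 88.8*n^3 - 40.32*n^2 - 18.54*n + 5.74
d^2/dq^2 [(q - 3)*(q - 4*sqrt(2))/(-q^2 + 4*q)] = 2*(-q^3 + 4*sqrt(2)*q^3 - 36*sqrt(2)*q^2 + 144*sqrt(2)*q - 192*sqrt(2))/(q^3*(q^3 - 12*q^2 + 48*q - 64))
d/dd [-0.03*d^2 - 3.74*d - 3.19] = -0.06*d - 3.74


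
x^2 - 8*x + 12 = (x - 6)*(x - 2)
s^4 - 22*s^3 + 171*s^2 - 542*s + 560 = (s - 8)*(s - 7)*(s - 5)*(s - 2)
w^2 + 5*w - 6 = (w - 1)*(w + 6)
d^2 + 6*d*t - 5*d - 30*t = (d - 5)*(d + 6*t)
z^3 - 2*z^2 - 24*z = z*(z - 6)*(z + 4)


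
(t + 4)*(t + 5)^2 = t^3 + 14*t^2 + 65*t + 100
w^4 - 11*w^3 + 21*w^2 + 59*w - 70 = (w - 7)*(w - 5)*(w - 1)*(w + 2)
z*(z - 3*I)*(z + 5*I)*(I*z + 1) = I*z^4 - z^3 + 17*I*z^2 + 15*z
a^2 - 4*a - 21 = (a - 7)*(a + 3)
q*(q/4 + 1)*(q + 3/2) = q^3/4 + 11*q^2/8 + 3*q/2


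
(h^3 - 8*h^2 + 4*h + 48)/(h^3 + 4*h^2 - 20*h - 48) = (h - 6)/(h + 6)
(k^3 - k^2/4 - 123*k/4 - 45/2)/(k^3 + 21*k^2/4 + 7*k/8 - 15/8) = 2*(k - 6)/(2*k - 1)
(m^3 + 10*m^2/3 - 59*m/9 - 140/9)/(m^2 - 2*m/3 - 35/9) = m + 4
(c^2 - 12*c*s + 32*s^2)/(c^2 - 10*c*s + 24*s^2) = (-c + 8*s)/(-c + 6*s)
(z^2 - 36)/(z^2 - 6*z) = (z + 6)/z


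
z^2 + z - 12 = (z - 3)*(z + 4)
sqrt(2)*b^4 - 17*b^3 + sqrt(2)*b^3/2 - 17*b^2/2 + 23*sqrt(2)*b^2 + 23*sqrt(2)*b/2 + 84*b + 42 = (b - 6*sqrt(2))*(b - 7*sqrt(2)/2)*(b + sqrt(2))*(sqrt(2)*b + sqrt(2)/2)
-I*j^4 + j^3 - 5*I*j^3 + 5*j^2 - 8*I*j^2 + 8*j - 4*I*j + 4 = (j + 2)^2*(j + I)*(-I*j - I)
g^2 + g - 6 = (g - 2)*(g + 3)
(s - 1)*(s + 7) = s^2 + 6*s - 7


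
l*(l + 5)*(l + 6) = l^3 + 11*l^2 + 30*l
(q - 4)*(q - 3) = q^2 - 7*q + 12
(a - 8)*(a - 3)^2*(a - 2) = a^4 - 16*a^3 + 85*a^2 - 186*a + 144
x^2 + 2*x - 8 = (x - 2)*(x + 4)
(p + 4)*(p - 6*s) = p^2 - 6*p*s + 4*p - 24*s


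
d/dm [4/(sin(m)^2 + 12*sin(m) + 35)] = -8*(sin(m) + 6)*cos(m)/(sin(m)^2 + 12*sin(m) + 35)^2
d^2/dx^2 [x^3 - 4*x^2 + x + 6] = 6*x - 8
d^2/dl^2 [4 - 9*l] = 0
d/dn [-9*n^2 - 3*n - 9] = -18*n - 3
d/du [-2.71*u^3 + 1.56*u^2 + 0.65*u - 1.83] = -8.13*u^2 + 3.12*u + 0.65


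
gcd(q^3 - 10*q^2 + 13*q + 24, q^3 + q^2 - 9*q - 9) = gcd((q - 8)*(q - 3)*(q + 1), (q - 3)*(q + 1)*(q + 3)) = q^2 - 2*q - 3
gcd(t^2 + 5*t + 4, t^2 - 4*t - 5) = t + 1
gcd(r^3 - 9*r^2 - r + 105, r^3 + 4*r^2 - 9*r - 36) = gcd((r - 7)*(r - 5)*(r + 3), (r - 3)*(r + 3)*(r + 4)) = r + 3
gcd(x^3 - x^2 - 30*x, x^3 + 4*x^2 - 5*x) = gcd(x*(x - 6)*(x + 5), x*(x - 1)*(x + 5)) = x^2 + 5*x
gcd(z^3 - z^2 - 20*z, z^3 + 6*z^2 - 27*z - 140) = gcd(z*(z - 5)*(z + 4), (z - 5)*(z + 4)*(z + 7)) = z^2 - z - 20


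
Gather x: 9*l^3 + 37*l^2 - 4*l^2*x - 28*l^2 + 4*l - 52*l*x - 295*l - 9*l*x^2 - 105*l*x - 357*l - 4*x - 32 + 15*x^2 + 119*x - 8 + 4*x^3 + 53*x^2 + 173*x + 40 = 9*l^3 + 9*l^2 - 648*l + 4*x^3 + x^2*(68 - 9*l) + x*(-4*l^2 - 157*l + 288)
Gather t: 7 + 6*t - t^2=-t^2 + 6*t + 7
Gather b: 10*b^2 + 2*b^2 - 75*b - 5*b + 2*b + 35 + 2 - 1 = 12*b^2 - 78*b + 36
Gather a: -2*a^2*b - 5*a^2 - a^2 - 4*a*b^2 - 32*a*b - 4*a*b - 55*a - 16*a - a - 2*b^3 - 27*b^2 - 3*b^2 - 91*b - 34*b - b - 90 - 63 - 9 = a^2*(-2*b - 6) + a*(-4*b^2 - 36*b - 72) - 2*b^3 - 30*b^2 - 126*b - 162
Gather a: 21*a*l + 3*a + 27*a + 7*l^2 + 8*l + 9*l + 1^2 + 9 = a*(21*l + 30) + 7*l^2 + 17*l + 10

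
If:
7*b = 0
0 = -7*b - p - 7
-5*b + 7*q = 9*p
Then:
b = 0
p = -7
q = -9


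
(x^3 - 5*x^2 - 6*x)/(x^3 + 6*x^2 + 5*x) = (x - 6)/(x + 5)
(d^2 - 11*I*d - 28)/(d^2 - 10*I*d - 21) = (d - 4*I)/(d - 3*I)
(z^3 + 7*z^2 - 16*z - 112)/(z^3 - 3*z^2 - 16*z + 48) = (z + 7)/(z - 3)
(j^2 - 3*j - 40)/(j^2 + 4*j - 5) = (j - 8)/(j - 1)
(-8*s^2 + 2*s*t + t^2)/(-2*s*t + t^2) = (4*s + t)/t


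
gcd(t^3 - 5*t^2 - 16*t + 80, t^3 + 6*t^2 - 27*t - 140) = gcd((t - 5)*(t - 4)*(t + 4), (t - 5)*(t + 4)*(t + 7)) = t^2 - t - 20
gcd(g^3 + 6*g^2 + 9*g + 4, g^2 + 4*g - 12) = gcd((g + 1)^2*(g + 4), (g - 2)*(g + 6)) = 1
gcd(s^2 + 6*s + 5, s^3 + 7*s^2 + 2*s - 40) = s + 5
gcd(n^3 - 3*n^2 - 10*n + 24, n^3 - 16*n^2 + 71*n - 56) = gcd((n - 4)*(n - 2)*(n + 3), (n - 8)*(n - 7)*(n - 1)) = 1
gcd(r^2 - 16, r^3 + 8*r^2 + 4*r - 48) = r + 4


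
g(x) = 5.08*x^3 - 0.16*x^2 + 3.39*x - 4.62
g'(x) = 15.24*x^2 - 0.32*x + 3.39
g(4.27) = 402.44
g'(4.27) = 279.89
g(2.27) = 61.67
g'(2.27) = 81.19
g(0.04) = -4.48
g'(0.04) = 3.40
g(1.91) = 36.67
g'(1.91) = 58.38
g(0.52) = -2.19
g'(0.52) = 7.34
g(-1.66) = -33.93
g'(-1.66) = 45.92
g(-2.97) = -149.19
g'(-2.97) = 138.77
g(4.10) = 356.71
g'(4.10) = 258.26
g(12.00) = 8791.26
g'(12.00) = 2194.11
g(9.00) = 3716.25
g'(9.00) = 1234.95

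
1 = 1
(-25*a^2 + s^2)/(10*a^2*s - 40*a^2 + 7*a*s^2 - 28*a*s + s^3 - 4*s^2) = (-5*a + s)/(2*a*s - 8*a + s^2 - 4*s)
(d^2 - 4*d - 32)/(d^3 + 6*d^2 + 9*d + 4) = (d - 8)/(d^2 + 2*d + 1)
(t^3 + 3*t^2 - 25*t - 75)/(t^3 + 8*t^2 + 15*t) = (t - 5)/t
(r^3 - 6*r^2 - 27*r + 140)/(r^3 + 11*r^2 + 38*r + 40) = (r^2 - 11*r + 28)/(r^2 + 6*r + 8)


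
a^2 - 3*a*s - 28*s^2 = (a - 7*s)*(a + 4*s)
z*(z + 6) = z^2 + 6*z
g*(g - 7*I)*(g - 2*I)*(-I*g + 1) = -I*g^4 - 8*g^3 + 5*I*g^2 - 14*g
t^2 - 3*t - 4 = (t - 4)*(t + 1)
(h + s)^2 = h^2 + 2*h*s + s^2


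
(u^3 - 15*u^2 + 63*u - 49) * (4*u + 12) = 4*u^4 - 48*u^3 + 72*u^2 + 560*u - 588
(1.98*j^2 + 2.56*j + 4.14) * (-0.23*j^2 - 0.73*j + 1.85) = -0.4554*j^4 - 2.0342*j^3 + 0.842*j^2 + 1.7138*j + 7.659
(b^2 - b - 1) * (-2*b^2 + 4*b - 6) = -2*b^4 + 6*b^3 - 8*b^2 + 2*b + 6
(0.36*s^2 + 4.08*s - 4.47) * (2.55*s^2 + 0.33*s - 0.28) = 0.918*s^4 + 10.5228*s^3 - 10.1529*s^2 - 2.6175*s + 1.2516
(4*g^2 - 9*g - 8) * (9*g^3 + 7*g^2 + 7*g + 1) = 36*g^5 - 53*g^4 - 107*g^3 - 115*g^2 - 65*g - 8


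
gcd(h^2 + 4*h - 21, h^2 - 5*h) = 1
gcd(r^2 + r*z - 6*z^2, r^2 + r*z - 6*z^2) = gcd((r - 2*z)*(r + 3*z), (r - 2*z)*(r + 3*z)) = -r^2 - r*z + 6*z^2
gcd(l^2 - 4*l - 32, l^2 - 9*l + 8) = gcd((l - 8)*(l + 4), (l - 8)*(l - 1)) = l - 8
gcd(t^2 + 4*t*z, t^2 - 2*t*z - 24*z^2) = t + 4*z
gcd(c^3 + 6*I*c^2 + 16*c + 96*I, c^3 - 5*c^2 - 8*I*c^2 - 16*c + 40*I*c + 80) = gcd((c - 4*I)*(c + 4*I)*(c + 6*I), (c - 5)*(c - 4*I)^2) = c - 4*I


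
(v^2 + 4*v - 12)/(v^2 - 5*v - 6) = (-v^2 - 4*v + 12)/(-v^2 + 5*v + 6)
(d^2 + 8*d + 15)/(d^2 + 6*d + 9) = (d + 5)/(d + 3)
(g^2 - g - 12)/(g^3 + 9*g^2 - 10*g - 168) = (g + 3)/(g^2 + 13*g + 42)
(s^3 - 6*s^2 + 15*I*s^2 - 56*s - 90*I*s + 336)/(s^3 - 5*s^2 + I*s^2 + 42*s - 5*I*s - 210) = (s^2 + s*(-6 + 8*I) - 48*I)/(s^2 + s*(-5 - 6*I) + 30*I)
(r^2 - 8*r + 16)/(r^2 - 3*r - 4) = (r - 4)/(r + 1)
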